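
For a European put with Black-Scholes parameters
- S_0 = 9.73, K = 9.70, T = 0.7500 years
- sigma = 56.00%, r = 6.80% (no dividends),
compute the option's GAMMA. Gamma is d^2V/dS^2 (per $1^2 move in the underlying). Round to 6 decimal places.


Answer: Gamma = 0.079408

Derivation:
d1 = 0.3540147114; d2 = -0.1309595147
phi(d1) = 0.3747104288; exp(-qT) = 1.0000000000; exp(-rT) = 0.9502786705
Gamma = exp(-qT) * phi(d1) / (S * sigma * sqrt(T)) = 1.0000000000 * 0.3747104288 / (9.7300 * 0.5600 * 0.8660254038) = 0.079408


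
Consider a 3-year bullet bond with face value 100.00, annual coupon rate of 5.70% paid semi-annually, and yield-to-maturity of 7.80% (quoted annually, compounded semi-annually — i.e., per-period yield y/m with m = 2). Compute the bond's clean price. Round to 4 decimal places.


Coupon per period c = face * coupon_rate / m = 2.850000
Periods per year m = 2; per-period yield y/m = 0.039000
Number of cashflows N = 6
Cashflows (t years, CF_t, discount factor 1/(1+y/m)^(m*t), PV):
  t = 0.5000: CF_t = 2.850000, DF = 0.962464, PV = 2.743022
  t = 1.0000: CF_t = 2.850000, DF = 0.926337, PV = 2.640060
  t = 1.5000: CF_t = 2.850000, DF = 0.891566, PV = 2.540962
  t = 2.0000: CF_t = 2.850000, DF = 0.858100, PV = 2.445584
  t = 2.5000: CF_t = 2.850000, DF = 0.825890, PV = 2.353787
  t = 3.0000: CF_t = 102.850000, DF = 0.794889, PV = 81.754376
Price P = sum_t PV_t = 94.477792

Answer: Price = 94.4778


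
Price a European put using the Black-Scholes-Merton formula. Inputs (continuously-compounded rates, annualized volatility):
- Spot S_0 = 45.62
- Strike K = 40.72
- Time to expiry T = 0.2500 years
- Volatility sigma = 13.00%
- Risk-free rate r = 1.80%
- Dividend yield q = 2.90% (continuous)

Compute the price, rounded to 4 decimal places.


Answer: Price = 0.0502

Derivation:
d1 = (ln(S/K) + (r - q + 0.5*sigma^2) * T) / (sigma * sqrt(T)) = 1.73829761
d2 = d1 - sigma * sqrt(T) = 1.67329761
exp(-rT) = 0.99551011; exp(-qT) = 0.99277622
P = K * exp(-rT) * N(-d2) - S_0 * exp(-qT) * N(-d1)
N(-d1) = 0.04107919; N(-d2) = 0.04713436
P = 40.7200 * 0.99551011 * 0.04713436 - 45.6200 * 0.99277622 * 0.04107919 = 0.0502


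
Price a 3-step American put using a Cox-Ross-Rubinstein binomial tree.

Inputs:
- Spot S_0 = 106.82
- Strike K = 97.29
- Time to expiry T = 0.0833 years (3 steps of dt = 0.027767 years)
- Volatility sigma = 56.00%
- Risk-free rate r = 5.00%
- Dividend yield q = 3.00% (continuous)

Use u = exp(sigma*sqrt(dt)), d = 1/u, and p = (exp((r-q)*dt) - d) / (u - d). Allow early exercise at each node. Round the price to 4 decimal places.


Answer: Price = V(0,0) = 2.3371

Derivation:
dt = T/N = 0.027767
u = exp(sigma*sqrt(dt)) = 1.097807; d = 1/u = 0.910907
p = (exp((r-q)*dt) - d) / (u - d) = 0.479660
Discount per step: exp(-r*dt) = 0.998613
Stock lattice S(k, i) with i counting down-moves:
  k=0: S(0,0) = 106.8200
  k=1: S(1,0) = 117.2678; S(1,1) = 97.3031
  k=2: S(2,0) = 128.7374; S(2,1) = 106.8200; S(2,2) = 88.6340
  k=3: S(3,0) = 141.3288; S(3,1) = 117.2678; S(3,2) = 97.3031; S(3,3) = 80.7373
Terminal payoffs V(N, i) = max(K - S_T, 0):
  V(3,0) = 0.000000; V(3,1) = 0.000000; V(3,2) = 0.000000; V(3,3) = 16.552659
Backward induction: V(k, i) = exp(-r*dt) * [p * V(k+1, i) + (1-p) * V(k+1, i+1)]; then take max(V_cont, immediate exercise) for American.
  V(2,0) = exp(-r*dt) * [p*0.000000 + (1-p)*0.000000] = 0.000000; exercise = 0.000000; V(2,0) = max -> 0.000000
  V(2,1) = exp(-r*dt) * [p*0.000000 + (1-p)*0.000000] = 0.000000; exercise = 0.000000; V(2,1) = max -> 0.000000
  V(2,2) = exp(-r*dt) * [p*0.000000 + (1-p)*16.552659] = 8.601055; exercise = 8.655972; V(2,2) = max -> 8.655972
  V(1,0) = exp(-r*dt) * [p*0.000000 + (1-p)*0.000000] = 0.000000; exercise = 0.000000; V(1,0) = max -> 0.000000
  V(1,1) = exp(-r*dt) * [p*0.000000 + (1-p)*8.655972] = 4.497797; exercise = 0.000000; V(1,1) = max -> 4.497797
  V(0,0) = exp(-r*dt) * [p*0.000000 + (1-p)*4.497797] = 2.337135; exercise = 0.000000; V(0,0) = max -> 2.337135


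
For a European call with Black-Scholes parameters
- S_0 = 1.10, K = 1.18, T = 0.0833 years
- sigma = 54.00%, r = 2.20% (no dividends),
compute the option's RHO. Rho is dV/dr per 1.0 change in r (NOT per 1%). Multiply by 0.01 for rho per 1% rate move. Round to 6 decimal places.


Answer: Rho = 0.029700

Derivation:
d1 = -0.3607654458; d2 = -0.5166188384
phi(d1) = 0.3738074751; exp(-qT) = 1.0000000000; exp(-rT) = 0.9981690782
N(d2) = 0.3027111313
Rho = K*T*exp(-rT)*N(d2) = 1.1800 * 0.0833 * 0.9981690782 * 0.3027111313 = 0.029700


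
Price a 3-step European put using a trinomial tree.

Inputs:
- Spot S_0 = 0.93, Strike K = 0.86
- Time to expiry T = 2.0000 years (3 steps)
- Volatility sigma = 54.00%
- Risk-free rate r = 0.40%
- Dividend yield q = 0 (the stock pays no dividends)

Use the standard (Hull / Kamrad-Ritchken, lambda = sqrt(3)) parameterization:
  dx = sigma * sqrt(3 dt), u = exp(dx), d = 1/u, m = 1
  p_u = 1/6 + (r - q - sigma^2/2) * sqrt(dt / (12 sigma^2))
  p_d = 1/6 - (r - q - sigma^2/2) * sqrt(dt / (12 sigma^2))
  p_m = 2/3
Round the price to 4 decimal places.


Answer: Price = V(0,0) = 0.2132

Derivation:
dt = T/N = 0.666667; dx = sigma*sqrt(3*dt) = 0.763675
u = exp(dx) = 2.146150; d = 1/u = 0.465951
p_u = 0.104773, p_m = 0.666667, p_d = 0.228560
Discount per step: exp(-r*dt) = 0.997337
Stock lattice S(k, j) with j the centered position index:
  k=0: S(0,+0) = 0.9300
  k=1: S(1,-1) = 0.4333; S(1,+0) = 0.9300; S(1,+1) = 1.9959
  k=2: S(2,-2) = 0.2019; S(2,-1) = 0.4333; S(2,+0) = 0.9300; S(2,+1) = 1.9959; S(2,+2) = 4.2835
  k=3: S(3,-3) = 0.0941; S(3,-2) = 0.2019; S(3,-1) = 0.4333; S(3,+0) = 0.9300; S(3,+1) = 1.9959; S(3,+2) = 4.2835; S(3,+3) = 9.1931
Terminal payoffs V(N, j) = max(K - S_T, 0):
  V(3,-3) = 0.765919; V(3,-2) = 0.658088; V(3,-1) = 0.426666; V(3,+0) = 0.000000; V(3,+1) = 0.000000; V(3,+2) = 0.000000; V(3,+3) = 0.000000
Backward induction: V(k, j) = exp(-r*dt) * [p_u * V(k+1, j+1) + p_m * V(k+1, j) + p_d * V(k+1, j-1)]
  V(2,-2) = exp(-r*dt) * [p_u*0.426666 + p_m*0.658088 + p_d*0.765919] = 0.656733
  V(2,-1) = exp(-r*dt) * [p_u*0.000000 + p_m*0.426666 + p_d*0.658088] = 0.433699
  V(2,+0) = exp(-r*dt) * [p_u*0.000000 + p_m*0.000000 + p_d*0.426666] = 0.097259
  V(2,+1) = exp(-r*dt) * [p_u*0.000000 + p_m*0.000000 + p_d*0.000000] = 0.000000
  V(2,+2) = exp(-r*dt) * [p_u*0.000000 + p_m*0.000000 + p_d*0.000000] = 0.000000
  V(1,-1) = exp(-r*dt) * [p_u*0.097259 + p_m*0.433699 + p_d*0.656733] = 0.448229
  V(1,+0) = exp(-r*dt) * [p_u*0.000000 + p_m*0.097259 + p_d*0.433699] = 0.163529
  V(1,+1) = exp(-r*dt) * [p_u*0.000000 + p_m*0.000000 + p_d*0.097259] = 0.022170
  V(0,+0) = exp(-r*dt) * [p_u*0.022170 + p_m*0.163529 + p_d*0.448229] = 0.213220


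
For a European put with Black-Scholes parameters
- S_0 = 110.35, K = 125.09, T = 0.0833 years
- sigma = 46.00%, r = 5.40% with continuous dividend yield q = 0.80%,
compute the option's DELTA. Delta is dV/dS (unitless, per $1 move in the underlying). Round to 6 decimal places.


d1 = -0.8491112391; d2 = -0.9818752403
phi(d1) = 0.2781948584; exp(-qT) = 0.9993338220; exp(-rT) = 0.9955119017
N(-d1) = 0.8020903015
Delta = -exp(-qT) * N(-d1) = -0.9993338220 * 0.8020903015 = -0.801556

Answer: Delta = -0.801556


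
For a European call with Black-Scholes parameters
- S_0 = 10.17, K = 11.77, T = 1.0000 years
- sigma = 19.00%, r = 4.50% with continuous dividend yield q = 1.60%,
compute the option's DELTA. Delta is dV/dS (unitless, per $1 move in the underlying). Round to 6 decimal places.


d1 = -0.5213774274; d2 = -0.7113774274
phi(d1) = 0.3482426597; exp(-qT) = 0.9841273201; exp(-rT) = 0.9559974818
N(d1) = 0.3010519364
Delta = exp(-qT) * N(d1) = 0.9841273201 * 0.3010519364 = 0.296273

Answer: Delta = 0.296273


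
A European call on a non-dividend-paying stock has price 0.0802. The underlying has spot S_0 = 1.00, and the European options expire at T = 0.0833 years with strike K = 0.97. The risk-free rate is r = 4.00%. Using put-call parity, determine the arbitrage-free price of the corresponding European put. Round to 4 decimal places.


Put-call parity: C - P = S_0 * exp(-qT) - K * exp(-rT).
S_0 * exp(-qT) = 1.0000 * 1.00000000 = 1.00000000
K * exp(-rT) = 0.9700 * 0.99667354 = 0.96677334
P = C - S*exp(-qT) + K*exp(-rT)
P = 0.0802 - 1.00000000 + 0.96677334 = 0.0470

Answer: Put price = 0.0470


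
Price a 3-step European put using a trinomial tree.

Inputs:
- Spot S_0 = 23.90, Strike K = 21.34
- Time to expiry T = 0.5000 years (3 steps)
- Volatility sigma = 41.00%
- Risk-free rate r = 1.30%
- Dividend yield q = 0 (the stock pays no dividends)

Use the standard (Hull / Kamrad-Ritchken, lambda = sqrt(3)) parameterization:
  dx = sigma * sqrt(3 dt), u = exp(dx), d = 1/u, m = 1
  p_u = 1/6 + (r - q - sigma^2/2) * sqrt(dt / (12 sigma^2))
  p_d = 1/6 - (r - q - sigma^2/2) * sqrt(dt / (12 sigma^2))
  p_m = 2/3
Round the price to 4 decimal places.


dt = T/N = 0.166667; dx = sigma*sqrt(3*dt) = 0.289914
u = exp(dx) = 1.336312; d = 1/u = 0.748328
p_u = 0.146244, p_m = 0.666667, p_d = 0.187089
Discount per step: exp(-r*dt) = 0.997836
Stock lattice S(k, j) with j the centered position index:
  k=0: S(0,+0) = 23.9000
  k=1: S(1,-1) = 17.8850; S(1,+0) = 23.9000; S(1,+1) = 31.9379
  k=2: S(2,-2) = 13.3839; S(2,-1) = 17.8850; S(2,+0) = 23.9000; S(2,+1) = 31.9379; S(2,+2) = 42.6790
  k=3: S(3,-3) = 10.0155; S(3,-2) = 13.3839; S(3,-1) = 17.8850; S(3,+0) = 23.9000; S(3,+1) = 31.9379; S(3,+2) = 42.6790; S(3,+3) = 57.0324
Terminal payoffs V(N, j) = max(K - S_T, 0):
  V(3,-3) = 11.324468; V(3,-2) = 7.956121; V(3,-1) = 3.454959; V(3,+0) = 0.000000; V(3,+1) = 0.000000; V(3,+2) = 0.000000; V(3,+3) = 0.000000
Backward induction: V(k, j) = exp(-r*dt) * [p_u * V(k+1, j+1) + p_m * V(k+1, j) + p_d * V(k+1, j-1)]
  V(2,-2) = exp(-r*dt) * [p_u*3.454959 + p_m*7.956121 + p_d*11.324468] = 7.910877
  V(2,-1) = exp(-r*dt) * [p_u*0.000000 + p_m*3.454959 + p_d*7.956121] = 3.783605
  V(2,+0) = exp(-r*dt) * [p_u*0.000000 + p_m*0.000000 + p_d*3.454959] = 0.644987
  V(2,+1) = exp(-r*dt) * [p_u*0.000000 + p_m*0.000000 + p_d*0.000000] = 0.000000
  V(2,+2) = exp(-r*dt) * [p_u*0.000000 + p_m*0.000000 + p_d*0.000000] = 0.000000
  V(1,-1) = exp(-r*dt) * [p_u*0.644987 + p_m*3.783605 + p_d*7.910877] = 4.087903
  V(1,+0) = exp(-r*dt) * [p_u*0.000000 + p_m*0.644987 + p_d*3.783605] = 1.135401
  V(1,+1) = exp(-r*dt) * [p_u*0.000000 + p_m*0.000000 + p_d*0.644987] = 0.120409
  V(0,+0) = exp(-r*dt) * [p_u*0.120409 + p_m*1.135401 + p_d*4.087903] = 1.536015

Answer: Price = V(0,0) = 1.5360


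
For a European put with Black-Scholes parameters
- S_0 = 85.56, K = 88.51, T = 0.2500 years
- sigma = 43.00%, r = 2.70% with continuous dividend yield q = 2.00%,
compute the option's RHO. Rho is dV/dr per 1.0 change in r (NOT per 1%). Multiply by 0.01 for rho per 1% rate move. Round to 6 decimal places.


Answer: Rho = -13.218392

Derivation:
d1 = -0.0420239803; d2 = -0.2570239803
phi(d1) = 0.3985901669; exp(-qT) = 0.9950124792; exp(-rT) = 0.9932727301
N(-d2) = 0.6014198694
Rho = -K*T*exp(-rT)*N(-d2) = -88.5100 * 0.2500 * 0.9932727301 * 0.6014198694 = -13.218392


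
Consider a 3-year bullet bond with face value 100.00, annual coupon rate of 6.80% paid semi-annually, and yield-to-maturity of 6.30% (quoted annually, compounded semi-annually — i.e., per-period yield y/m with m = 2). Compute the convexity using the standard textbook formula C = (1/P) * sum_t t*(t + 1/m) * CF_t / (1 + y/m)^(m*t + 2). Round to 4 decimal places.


Coupon per period c = face * coupon_rate / m = 3.400000
Periods per year m = 2; per-period yield y/m = 0.031500
Number of cashflows N = 6
Cashflows (t years, CF_t, discount factor 1/(1+y/m)^(m*t), PV):
  t = 0.5000: CF_t = 3.400000, DF = 0.969462, PV = 3.296171
  t = 1.0000: CF_t = 3.400000, DF = 0.939856, PV = 3.195512
  t = 1.5000: CF_t = 3.400000, DF = 0.911155, PV = 3.097927
  t = 2.0000: CF_t = 3.400000, DF = 0.883330, PV = 3.003323
  t = 2.5000: CF_t = 3.400000, DF = 0.856355, PV = 2.911607
  t = 3.0000: CF_t = 103.400000, DF = 0.830204, PV = 85.843051
Price P = sum_t PV_t = 101.347591
Convexity numerator sum_t t*(t + 1/m) * CF_t / (1+y/m)^(m*t + 2):
  t = 0.5000: term = 1.548964
  t = 1.0000: term = 4.504984
  t = 1.5000: term = 8.734821
  t = 2.0000: term = 14.113461
  t = 2.5000: term = 20.523695
  t = 3.0000: term = 847.141542
Convexity = (1/P) * sum = 896.567467 / 101.347591 = 8.846461

Answer: Convexity = 8.8465


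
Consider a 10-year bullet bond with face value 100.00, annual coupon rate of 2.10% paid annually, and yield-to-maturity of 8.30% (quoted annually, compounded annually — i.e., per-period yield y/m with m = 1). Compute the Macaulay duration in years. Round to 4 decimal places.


Coupon per period c = face * coupon_rate / m = 2.100000
Periods per year m = 1; per-period yield y/m = 0.083000
Number of cashflows N = 10
Cashflows (t years, CF_t, discount factor 1/(1+y/m)^(m*t), PV):
  t = 1.0000: CF_t = 2.100000, DF = 0.923361, PV = 1.939058
  t = 2.0000: CF_t = 2.100000, DF = 0.852596, PV = 1.790451
  t = 3.0000: CF_t = 2.100000, DF = 0.787254, PV = 1.653232
  t = 4.0000: CF_t = 2.100000, DF = 0.726919, PV = 1.526530
  t = 5.0000: CF_t = 2.100000, DF = 0.671209, PV = 1.409539
  t = 6.0000: CF_t = 2.100000, DF = 0.619768, PV = 1.301513
  t = 7.0000: CF_t = 2.100000, DF = 0.572270, PV = 1.201767
  t = 8.0000: CF_t = 2.100000, DF = 0.528412, PV = 1.109664
  t = 9.0000: CF_t = 2.100000, DF = 0.487915, PV = 1.024621
  t = 10.0000: CF_t = 102.100000, DF = 0.450521, PV = 45.998236
Price P = sum_t PV_t = 58.954611
Macaulay numerator sum_t t * PV_t:
  t * PV_t at t = 1.0000: 1.939058
  t * PV_t at t = 2.0000: 3.580902
  t * PV_t at t = 3.0000: 4.959697
  t * PV_t at t = 4.0000: 6.106122
  t * PV_t at t = 5.0000: 7.047694
  t * PV_t at t = 6.0000: 7.809079
  t * PV_t at t = 7.0000: 8.412366
  t * PV_t at t = 8.0000: 8.877315
  t * PV_t at t = 9.0000: 9.221588
  t * PV_t at t = 10.0000: 459.982359
Macaulay duration D = (sum_t t * PV_t) / P = 517.936178 / 58.954611 = 8.785338

Answer: Macaulay duration = 8.7853 years


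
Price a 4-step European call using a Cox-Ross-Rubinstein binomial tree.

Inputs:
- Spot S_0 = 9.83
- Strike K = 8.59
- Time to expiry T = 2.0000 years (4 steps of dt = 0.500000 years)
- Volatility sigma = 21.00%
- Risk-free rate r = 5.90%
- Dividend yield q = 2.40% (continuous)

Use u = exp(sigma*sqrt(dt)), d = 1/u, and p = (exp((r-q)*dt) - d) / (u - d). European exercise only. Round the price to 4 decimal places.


Answer: Price = V(0,0) = 2.1423

Derivation:
dt = T/N = 0.500000
u = exp(sigma*sqrt(dt)) = 1.160084; d = 1/u = 0.862007
p = (exp((r-q)*dt) - d) / (u - d) = 0.522171
Discount per step: exp(-r*dt) = 0.970931
Stock lattice S(k, i) with i counting down-moves:
  k=0: S(0,0) = 9.8300
  k=1: S(1,0) = 11.4036; S(1,1) = 8.4735
  k=2: S(2,0) = 13.2292; S(2,1) = 9.8300; S(2,2) = 7.3042
  k=3: S(3,0) = 15.3469; S(3,1) = 11.4036; S(3,2) = 8.4735; S(3,3) = 6.2963
  k=4: S(4,0) = 17.8037; S(4,1) = 13.2292; S(4,2) = 9.8300; S(4,3) = 7.3042; S(4,4) = 5.4274
Terminal payoffs V(N, i) = max(S_T - K, 0):
  V(4,0) = 9.213741; V(4,1) = 4.639164; V(4,2) = 1.240000; V(4,3) = 0.000000; V(4,4) = 0.000000
Backward induction: V(k, i) = exp(-r*dt) * [p * V(k+1, i) + (1-p) * V(k+1, i+1)].
  V(3,0) = exp(-r*dt) * [p*9.213741 + (1-p)*4.639164] = 6.823583
  V(3,1) = exp(-r*dt) * [p*4.639164 + (1-p)*1.240000] = 2.927304
  V(3,2) = exp(-r*dt) * [p*1.240000 + (1-p)*0.000000] = 0.628670
  V(3,3) = exp(-r*dt) * [p*0.000000 + (1-p)*0.000000] = 0.000000
  V(2,0) = exp(-r*dt) * [p*6.823583 + (1-p)*2.927304] = 4.817593
  V(2,1) = exp(-r*dt) * [p*2.927304 + (1-p)*0.628670] = 1.775785
  V(2,2) = exp(-r*dt) * [p*0.628670 + (1-p)*0.000000] = 0.318731
  V(1,0) = exp(-r*dt) * [p*4.817593 + (1-p)*1.775785] = 3.266337
  V(1,1) = exp(-r*dt) * [p*1.775785 + (1-p)*0.318731] = 1.048181
  V(0,0) = exp(-r*dt) * [p*3.266337 + (1-p)*1.048181] = 2.142299


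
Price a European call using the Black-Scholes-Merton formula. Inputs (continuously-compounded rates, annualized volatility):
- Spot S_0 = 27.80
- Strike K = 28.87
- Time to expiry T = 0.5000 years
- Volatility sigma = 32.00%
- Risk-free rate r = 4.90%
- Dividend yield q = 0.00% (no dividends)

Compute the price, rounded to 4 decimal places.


Answer: Price = 2.3396

Derivation:
d1 = (ln(S/K) + (r - q + 0.5*sigma^2) * T) / (sigma * sqrt(T)) = 0.05450479
d2 = d1 - sigma * sqrt(T) = -0.17176938
exp(-rT) = 0.97579769; exp(-qT) = 1.00000000
C = S_0 * exp(-qT) * N(d1) - K * exp(-rT) * N(d2)
N(d1) = 0.52173351; N(d2) = 0.43180942
C = 27.8000 * 1.00000000 * 0.52173351 - 28.8700 * 0.97579769 * 0.43180942 = 2.3396


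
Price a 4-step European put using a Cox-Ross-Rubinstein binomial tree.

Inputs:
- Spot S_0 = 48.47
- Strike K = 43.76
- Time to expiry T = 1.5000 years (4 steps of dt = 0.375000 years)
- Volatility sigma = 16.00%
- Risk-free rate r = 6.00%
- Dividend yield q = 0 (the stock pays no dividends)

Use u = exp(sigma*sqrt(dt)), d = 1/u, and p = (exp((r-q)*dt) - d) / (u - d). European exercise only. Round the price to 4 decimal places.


dt = T/N = 0.375000
u = exp(sigma*sqrt(dt)) = 1.102940; d = 1/u = 0.906667
p = (exp((r-q)*dt) - d) / (u - d) = 0.591460
Discount per step: exp(-r*dt) = 0.977751
Stock lattice S(k, i) with i counting down-moves:
  k=0: S(0,0) = 48.4700
  k=1: S(1,0) = 53.4595; S(1,1) = 43.9462
  k=2: S(2,0) = 58.9627; S(2,1) = 48.4700; S(2,2) = 39.8446
  k=3: S(3,0) = 65.0323; S(3,1) = 53.4595; S(3,2) = 43.9462; S(3,3) = 36.1258
  k=4: S(4,0) = 71.7267; S(4,1) = 58.9627; S(4,2) = 48.4700; S(4,3) = 39.8446; S(4,4) = 32.7541
Terminal payoffs V(N, i) = max(K - S_T, 0):
  V(4,0) = 0.000000; V(4,1) = 0.000000; V(4,2) = 0.000000; V(4,3) = 3.915441; V(4,4) = 11.005948
Backward induction: V(k, i) = exp(-r*dt) * [p * V(k+1, i) + (1-p) * V(k+1, i+1)].
  V(3,0) = exp(-r*dt) * [p*0.000000 + (1-p)*0.000000] = 0.000000
  V(3,1) = exp(-r*dt) * [p*0.000000 + (1-p)*0.000000] = 0.000000
  V(3,2) = exp(-r*dt) * [p*0.000000 + (1-p)*3.915441] = 1.564023
  V(3,3) = exp(-r*dt) * [p*3.915441 + (1-p)*11.005948] = 6.660631
  V(2,0) = exp(-r*dt) * [p*0.000000 + (1-p)*0.000000] = 0.000000
  V(2,1) = exp(-r*dt) * [p*0.000000 + (1-p)*1.564023] = 0.624749
  V(2,2) = exp(-r*dt) * [p*1.564023 + (1-p)*6.660631] = 3.565066
  V(1,0) = exp(-r*dt) * [p*0.000000 + (1-p)*0.624749] = 0.249556
  V(1,1) = exp(-r*dt) * [p*0.624749 + (1-p)*3.565066] = 1.785359
  V(0,0) = exp(-r*dt) * [p*0.249556 + (1-p)*1.785359] = 0.857481

Answer: Price = V(0,0) = 0.8575


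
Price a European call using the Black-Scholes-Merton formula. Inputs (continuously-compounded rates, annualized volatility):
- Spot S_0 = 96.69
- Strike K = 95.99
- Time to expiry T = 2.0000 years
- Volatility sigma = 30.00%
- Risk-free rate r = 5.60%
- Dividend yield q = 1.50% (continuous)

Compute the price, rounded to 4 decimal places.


d1 = (ln(S/K) + (r - q + 0.5*sigma^2) * T) / (sigma * sqrt(T)) = 0.42253393
d2 = d1 - sigma * sqrt(T) = -0.00173014
exp(-rT) = 0.89404426; exp(-qT) = 0.97044553
C = S_0 * exp(-qT) * N(d1) - K * exp(-rT) * N(d2)
N(d1) = 0.66368233; N(d2) = 0.49930978
C = 96.6900 * 0.97044553 * 0.66368233 - 95.9900 * 0.89404426 * 0.49930978 = 19.4245

Answer: Price = 19.4245


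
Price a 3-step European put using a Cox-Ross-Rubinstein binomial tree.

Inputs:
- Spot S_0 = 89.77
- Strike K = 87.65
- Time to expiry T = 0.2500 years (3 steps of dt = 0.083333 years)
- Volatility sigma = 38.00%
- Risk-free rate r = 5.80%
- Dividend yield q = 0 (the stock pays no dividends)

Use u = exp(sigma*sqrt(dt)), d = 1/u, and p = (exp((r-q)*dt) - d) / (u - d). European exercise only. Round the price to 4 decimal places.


dt = T/N = 0.083333
u = exp(sigma*sqrt(dt)) = 1.115939; d = 1/u = 0.896106
p = (exp((r-q)*dt) - d) / (u - d) = 0.494643
Discount per step: exp(-r*dt) = 0.995178
Stock lattice S(k, i) with i counting down-moves:
  k=0: S(0,0) = 89.7700
  k=1: S(1,0) = 100.1779; S(1,1) = 80.4434
  k=2: S(2,0) = 111.7924; S(2,1) = 89.7700; S(2,2) = 72.0858
  k=3: S(3,0) = 124.7536; S(3,1) = 100.1779; S(3,2) = 80.4434; S(3,3) = 64.5966
Terminal payoffs V(N, i) = max(K - S_T, 0):
  V(3,0) = 0.000000; V(3,1) = 0.000000; V(3,2) = 7.206563; V(3,3) = 23.053438
Backward induction: V(k, i) = exp(-r*dt) * [p * V(k+1, i) + (1-p) * V(k+1, i+1)].
  V(2,0) = exp(-r*dt) * [p*0.000000 + (1-p)*0.000000] = 0.000000
  V(2,1) = exp(-r*dt) * [p*0.000000 + (1-p)*7.206563] = 3.624328
  V(2,2) = exp(-r*dt) * [p*7.206563 + (1-p)*23.053438] = 15.141533
  V(1,0) = exp(-r*dt) * [p*0.000000 + (1-p)*3.624328] = 1.822748
  V(1,1) = exp(-r*dt) * [p*3.624328 + (1-p)*15.141533] = 9.399090
  V(0,0) = exp(-r*dt) * [p*1.822748 + (1-p)*9.399090] = 5.624257

Answer: Price = V(0,0) = 5.6243


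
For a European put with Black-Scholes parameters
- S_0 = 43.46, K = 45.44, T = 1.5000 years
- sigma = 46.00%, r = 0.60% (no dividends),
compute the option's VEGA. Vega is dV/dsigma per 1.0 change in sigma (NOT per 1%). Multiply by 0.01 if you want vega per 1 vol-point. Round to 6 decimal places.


d1 = 0.2185871404; d2 = -0.3447955004
phi(d1) = 0.3895244269; exp(-qT) = 1.0000000000; exp(-rT) = 0.9910403788
Vega = S * exp(-qT) * phi(d1) * sqrt(T) = 43.4600 * 1.0000000000 * 0.3895244269 * 1.2247448714 = 20.733377

Answer: Vega = 20.733377


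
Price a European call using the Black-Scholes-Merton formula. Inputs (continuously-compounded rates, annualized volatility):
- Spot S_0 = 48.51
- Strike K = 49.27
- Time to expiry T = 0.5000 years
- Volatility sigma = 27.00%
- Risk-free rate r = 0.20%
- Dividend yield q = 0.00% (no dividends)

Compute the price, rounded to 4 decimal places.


Answer: Price = 3.3716

Derivation:
d1 = (ln(S/K) + (r - q + 0.5*sigma^2) * T) / (sigma * sqrt(T)) = 0.01927304
d2 = d1 - sigma * sqrt(T) = -0.17164579
exp(-rT) = 0.99900050; exp(-qT) = 1.00000000
C = S_0 * exp(-qT) * N(d1) - K * exp(-rT) * N(d2)
N(d1) = 0.50768835; N(d2) = 0.43185800
C = 48.5100 * 1.00000000 * 0.50768835 - 49.2700 * 0.99900050 * 0.43185800 = 3.3716


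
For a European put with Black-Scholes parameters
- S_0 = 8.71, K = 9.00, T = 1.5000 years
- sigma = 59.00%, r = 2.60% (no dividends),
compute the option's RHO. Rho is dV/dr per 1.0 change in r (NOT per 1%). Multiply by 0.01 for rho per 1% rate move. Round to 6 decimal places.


d1 = 0.3699452091; d2 = -0.3526542651
phi(d1) = 0.3725558714; exp(-qT) = 1.0000000000; exp(-rT) = 0.9617507091
N(-d2) = 0.6378261749
Rho = -K*T*exp(-rT)*N(-d2) = -9.0000 * 1.5000 * 0.9617507091 * 0.6378261749 = -8.281302

Answer: Rho = -8.281302


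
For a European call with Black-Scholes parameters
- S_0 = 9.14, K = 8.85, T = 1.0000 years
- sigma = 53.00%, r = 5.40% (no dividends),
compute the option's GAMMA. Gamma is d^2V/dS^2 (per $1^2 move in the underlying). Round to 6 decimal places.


d1 = 0.4277225027; d2 = -0.1022774973
phi(d1) = 0.3640690240; exp(-qT) = 1.0000000000; exp(-rT) = 0.9474321065
Gamma = exp(-qT) * phi(d1) / (S * sigma * sqrt(T)) = 1.0000000000 * 0.3640690240 / (9.1400 * 0.5300 * 1.0000000000) = 0.075156

Answer: Gamma = 0.075156


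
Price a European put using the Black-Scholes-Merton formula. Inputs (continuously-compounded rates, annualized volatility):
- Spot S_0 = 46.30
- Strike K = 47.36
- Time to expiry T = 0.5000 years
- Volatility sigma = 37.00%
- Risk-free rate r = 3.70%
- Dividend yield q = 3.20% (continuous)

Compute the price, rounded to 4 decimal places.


d1 = (ln(S/K) + (r - q + 0.5*sigma^2) * T) / (sigma * sqrt(T)) = 0.05385085
d2 = d1 - sigma * sqrt(T) = -0.20777866
exp(-rT) = 0.98167007; exp(-qT) = 0.98412732
P = K * exp(-rT) * N(-d2) - S_0 * exp(-qT) * N(-d1)
N(-d1) = 0.47852700; N(-d2) = 0.58229910
P = 47.3600 * 0.98167007 * 0.58229910 - 46.3000 * 0.98412732 * 0.47852700 = 5.2681

Answer: Price = 5.2681


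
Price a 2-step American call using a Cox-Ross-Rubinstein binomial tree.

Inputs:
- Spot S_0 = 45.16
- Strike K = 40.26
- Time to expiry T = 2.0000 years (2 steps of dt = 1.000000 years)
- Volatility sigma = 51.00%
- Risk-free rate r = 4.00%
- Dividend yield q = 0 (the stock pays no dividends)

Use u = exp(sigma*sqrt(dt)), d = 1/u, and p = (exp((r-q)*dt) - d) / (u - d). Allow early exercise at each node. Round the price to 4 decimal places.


dt = T/N = 1.000000
u = exp(sigma*sqrt(dt)) = 1.665291; d = 1/u = 0.600496
p = (exp((r-q)*dt) - d) / (u - d) = 0.413521
Discount per step: exp(-r*dt) = 0.960789
Stock lattice S(k, i) with i counting down-moves:
  k=0: S(0,0) = 45.1600
  k=1: S(1,0) = 75.2046; S(1,1) = 27.1184
  k=2: S(2,0) = 125.2375; S(2,1) = 45.1600; S(2,2) = 16.2845
Terminal payoffs V(N, i) = max(S_T - K, 0):
  V(2,0) = 84.977476; V(2,1) = 4.900000; V(2,2) = 0.000000
Backward induction: V(k, i) = exp(-r*dt) * [p * V(k+1, i) + (1-p) * V(k+1, i+1)]; then take max(V_cont, immediate exercise) for American.
  V(1,0) = exp(-r*dt) * [p*84.977476 + (1-p)*4.900000] = 36.523168; exercise = 34.944550; V(1,0) = max -> 36.523168
  V(1,1) = exp(-r*dt) * [p*4.900000 + (1-p)*0.000000] = 1.946802; exercise = 0.000000; V(1,1) = max -> 1.946802
  V(0,0) = exp(-r*dt) * [p*36.523168 + (1-p)*1.946802] = 15.607880; exercise = 4.900000; V(0,0) = max -> 15.607880

Answer: Price = V(0,0) = 15.6079


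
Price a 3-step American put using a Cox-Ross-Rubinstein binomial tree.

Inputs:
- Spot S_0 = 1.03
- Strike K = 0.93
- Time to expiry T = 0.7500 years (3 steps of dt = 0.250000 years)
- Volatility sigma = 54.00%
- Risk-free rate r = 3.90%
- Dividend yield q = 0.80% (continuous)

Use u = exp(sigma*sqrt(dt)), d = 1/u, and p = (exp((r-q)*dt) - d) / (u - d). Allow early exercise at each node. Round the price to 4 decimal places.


dt = T/N = 0.250000
u = exp(sigma*sqrt(dt)) = 1.309964; d = 1/u = 0.763379
p = (exp((r-q)*dt) - d) / (u - d) = 0.447141
Discount per step: exp(-r*dt) = 0.990297
Stock lattice S(k, i) with i counting down-moves:
  k=0: S(0,0) = 1.0300
  k=1: S(1,0) = 1.3493; S(1,1) = 0.7863
  k=2: S(2,0) = 1.7675; S(2,1) = 1.0300; S(2,2) = 0.6002
  k=3: S(3,0) = 2.3153; S(3,1) = 1.3493; S(3,2) = 0.7863; S(3,3) = 0.4582
Terminal payoffs V(N, i) = max(K - S_T, 0):
  V(3,0) = 0.000000; V(3,1) = 0.000000; V(3,2) = 0.143719; V(3,3) = 0.471796
Backward induction: V(k, i) = exp(-r*dt) * [p * V(k+1, i) + (1-p) * V(k+1, i+1)]; then take max(V_cont, immediate exercise) for American.
  V(2,0) = exp(-r*dt) * [p*0.000000 + (1-p)*0.000000] = 0.000000; exercise = 0.000000; V(2,0) = max -> 0.000000
  V(2,1) = exp(-r*dt) * [p*0.000000 + (1-p)*0.143719] = 0.078685; exercise = 0.000000; V(2,1) = max -> 0.078685
  V(2,2) = exp(-r*dt) * [p*0.143719 + (1-p)*0.471796] = 0.321945; exercise = 0.329769; V(2,2) = max -> 0.329769
  V(1,0) = exp(-r*dt) * [p*0.000000 + (1-p)*0.078685] = 0.043080; exercise = 0.000000; V(1,0) = max -> 0.043080
  V(1,1) = exp(-r*dt) * [p*0.078685 + (1-p)*0.329769] = 0.215389; exercise = 0.143719; V(1,1) = max -> 0.215389
  V(0,0) = exp(-r*dt) * [p*0.043080 + (1-p)*0.215389] = 0.137000; exercise = 0.000000; V(0,0) = max -> 0.137000

Answer: Price = V(0,0) = 0.1370


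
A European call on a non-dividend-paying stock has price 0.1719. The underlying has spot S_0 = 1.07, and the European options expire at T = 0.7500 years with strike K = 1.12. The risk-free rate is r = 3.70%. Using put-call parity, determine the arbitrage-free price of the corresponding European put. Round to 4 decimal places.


Put-call parity: C - P = S_0 * exp(-qT) - K * exp(-rT).
S_0 * exp(-qT) = 1.0700 * 1.00000000 = 1.07000000
K * exp(-rT) = 1.1200 * 0.97263149 = 1.08934727
P = C - S*exp(-qT) + K*exp(-rT)
P = 0.1719 - 1.07000000 + 1.08934727 = 0.1912

Answer: Put price = 0.1912


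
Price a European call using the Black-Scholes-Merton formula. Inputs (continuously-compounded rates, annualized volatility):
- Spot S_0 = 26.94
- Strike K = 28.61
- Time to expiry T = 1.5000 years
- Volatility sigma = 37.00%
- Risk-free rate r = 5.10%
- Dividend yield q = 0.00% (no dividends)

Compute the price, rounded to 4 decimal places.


Answer: Price = 5.0114

Derivation:
d1 = (ln(S/K) + (r - q + 0.5*sigma^2) * T) / (sigma * sqrt(T)) = 0.26267106
d2 = d1 - sigma * sqrt(T) = -0.19048454
exp(-rT) = 0.92635291; exp(-qT) = 1.00000000
C = S_0 * exp(-qT) * N(d1) - K * exp(-rT) * N(d2)
N(d1) = 0.60359794; N(d2) = 0.42446473
C = 26.9400 * 1.00000000 * 0.60359794 - 28.6100 * 0.92635291 * 0.42446473 = 5.0114


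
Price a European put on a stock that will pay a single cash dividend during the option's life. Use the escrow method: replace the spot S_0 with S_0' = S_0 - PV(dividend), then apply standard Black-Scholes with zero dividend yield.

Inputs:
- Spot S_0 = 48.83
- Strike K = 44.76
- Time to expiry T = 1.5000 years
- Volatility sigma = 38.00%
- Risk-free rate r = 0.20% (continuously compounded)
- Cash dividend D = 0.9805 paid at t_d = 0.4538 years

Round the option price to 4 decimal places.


Answer: Price = 6.9896

Derivation:
PV(D) = D * exp(-r * t_d) = 0.9805 * 0.99909281 = 0.97961050
S_0' = S_0 - PV(D) = 48.8300 - 0.97961050 = 47.85038950
d1 = (ln(S_0'/K) + (r + sigma^2/2)*T) / (sigma*sqrt(T)) = 0.38260251
d2 = d1 - sigma*sqrt(T) = -0.08280054
exp(-rT) = 0.99700450
N(-d1) = 0.35100726; N(-d2) = 0.53299493
P = K * exp(-rT) * N(-d2) - S_0' * N(-d1) = 44.7600 * 0.99700450 * 0.53299493 - 47.85038950 * 0.35100726 = 6.9896


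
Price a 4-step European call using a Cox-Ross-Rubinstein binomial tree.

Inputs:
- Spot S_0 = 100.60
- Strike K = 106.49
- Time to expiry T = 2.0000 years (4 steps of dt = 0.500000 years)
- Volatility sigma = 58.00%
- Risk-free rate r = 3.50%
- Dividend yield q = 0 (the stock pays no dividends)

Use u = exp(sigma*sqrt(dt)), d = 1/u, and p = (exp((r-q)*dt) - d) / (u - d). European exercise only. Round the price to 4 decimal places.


Answer: Price = V(0,0) = 31.4721

Derivation:
dt = T/N = 0.500000
u = exp(sigma*sqrt(dt)) = 1.507002; d = 1/u = 0.663569
p = (exp((r-q)*dt) - d) / (u - d) = 0.419814
Discount per step: exp(-r*dt) = 0.982652
Stock lattice S(k, i) with i counting down-moves:
  k=0: S(0,0) = 100.6000
  k=1: S(1,0) = 151.6044; S(1,1) = 66.7551
  k=2: S(2,0) = 228.4680; S(2,1) = 100.6000; S(2,2) = 44.2966
  k=3: S(3,0) = 344.3016; S(3,1) = 151.6044; S(3,2) = 66.7551; S(3,3) = 29.3939
  k=4: S(4,0) = 518.8631; S(4,1) = 228.4680; S(4,2) = 100.6000; S(4,3) = 44.2966; S(4,4) = 19.5049
Terminal payoffs V(N, i) = max(S_T - K, 0):
  V(4,0) = 412.373058; V(4,1) = 121.977992; V(4,2) = 0.000000; V(4,3) = 0.000000; V(4,4) = 0.000000
Backward induction: V(k, i) = exp(-r*dt) * [p * V(k+1, i) + (1-p) * V(k+1, i+1)].
  V(3,0) = exp(-r*dt) * [p*412.373058 + (1-p)*121.977992] = 239.658977
  V(3,1) = exp(-r*dt) * [p*121.977992 + (1-p)*0.000000] = 50.319730
  V(3,2) = exp(-r*dt) * [p*0.000000 + (1-p)*0.000000] = 0.000000
  V(3,3) = exp(-r*dt) * [p*0.000000 + (1-p)*0.000000] = 0.000000
  V(2,0) = exp(-r*dt) * [p*239.658977 + (1-p)*50.319730] = 127.555145
  V(2,1) = exp(-r*dt) * [p*50.319730 + (1-p)*0.000000] = 20.758459
  V(2,2) = exp(-r*dt) * [p*0.000000 + (1-p)*0.000000] = 0.000000
  V(1,0) = exp(-r*dt) * [p*127.555145 + (1-p)*20.758459] = 64.455314
  V(1,1) = exp(-r*dt) * [p*20.758459 + (1-p)*0.000000] = 8.563513
  V(0,0) = exp(-r*dt) * [p*64.455314 + (1-p)*8.563513] = 31.472068


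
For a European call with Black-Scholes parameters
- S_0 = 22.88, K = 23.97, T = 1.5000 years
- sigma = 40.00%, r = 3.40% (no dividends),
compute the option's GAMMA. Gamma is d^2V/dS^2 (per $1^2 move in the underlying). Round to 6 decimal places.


Answer: Gamma = 0.034461

Derivation:
d1 = 0.2540531522; d2 = -0.2358447964
phi(d1) = 0.3862733362; exp(-qT) = 1.0000000000; exp(-rT) = 0.9502786705
Gamma = exp(-qT) * phi(d1) / (S * sigma * sqrt(T)) = 1.0000000000 * 0.3862733362 / (22.8800 * 0.4000 * 1.2247448714) = 0.034461


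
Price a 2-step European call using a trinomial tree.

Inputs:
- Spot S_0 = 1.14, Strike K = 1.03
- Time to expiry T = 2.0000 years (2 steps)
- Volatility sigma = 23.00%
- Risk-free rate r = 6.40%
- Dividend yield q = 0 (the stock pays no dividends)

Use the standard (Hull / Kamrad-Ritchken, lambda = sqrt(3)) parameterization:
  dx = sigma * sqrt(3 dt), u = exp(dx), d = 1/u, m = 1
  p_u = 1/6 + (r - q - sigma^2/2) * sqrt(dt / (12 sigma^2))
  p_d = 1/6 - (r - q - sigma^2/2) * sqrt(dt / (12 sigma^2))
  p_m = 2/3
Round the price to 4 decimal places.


Answer: Price = V(0,0) = 0.2758

Derivation:
dt = T/N = 1.000000; dx = sigma*sqrt(3*dt) = 0.398372
u = exp(dx) = 1.489398; d = 1/u = 0.671412
p_u = 0.213796, p_m = 0.666667, p_d = 0.119537
Discount per step: exp(-r*dt) = 0.938005
Stock lattice S(k, j) with j the centered position index:
  k=0: S(0,+0) = 1.1400
  k=1: S(1,-1) = 0.7654; S(1,+0) = 1.1400; S(1,+1) = 1.6979
  k=2: S(2,-2) = 0.5139; S(2,-1) = 0.7654; S(2,+0) = 1.1400; S(2,+1) = 1.6979; S(2,+2) = 2.5289
Terminal payoffs V(N, j) = max(S_T - K, 0):
  V(2,-2) = 0.000000; V(2,-1) = 0.000000; V(2,+0) = 0.110000; V(2,+1) = 0.667913; V(2,+2) = 1.498868
Backward induction: V(k, j) = exp(-r*dt) * [p_u * V(k+1, j+1) + p_m * V(k+1, j) + p_d * V(k+1, j-1)]
  V(1,-1) = exp(-r*dt) * [p_u*0.110000 + p_m*0.000000 + p_d*0.000000] = 0.022060
  V(1,+0) = exp(-r*dt) * [p_u*0.667913 + p_m*0.110000 + p_d*0.000000] = 0.202731
  V(1,+1) = exp(-r*dt) * [p_u*1.498868 + p_m*0.667913 + p_d*0.110000] = 0.730590
  V(0,+0) = exp(-r*dt) * [p_u*0.730590 + p_m*0.202731 + p_d*0.022060] = 0.275763


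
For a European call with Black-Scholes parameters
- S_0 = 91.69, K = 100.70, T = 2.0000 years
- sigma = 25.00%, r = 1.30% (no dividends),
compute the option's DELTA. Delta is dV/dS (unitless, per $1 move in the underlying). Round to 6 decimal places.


Answer: Delta = 0.494096

Derivation:
d1 = -0.0147996818; d2 = -0.3683530723
phi(d1) = 0.3988985925; exp(-qT) = 1.0000000000; exp(-rT) = 0.9743350896
N(d1) = 0.4940959967
Delta = exp(-qT) * N(d1) = 1.0000000000 * 0.4940959967 = 0.494096


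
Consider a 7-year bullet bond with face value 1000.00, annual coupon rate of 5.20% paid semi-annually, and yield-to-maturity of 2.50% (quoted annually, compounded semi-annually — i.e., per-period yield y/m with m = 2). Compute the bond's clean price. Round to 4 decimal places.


Answer: Price = 1172.4025

Derivation:
Coupon per period c = face * coupon_rate / m = 26.000000
Periods per year m = 2; per-period yield y/m = 0.012500
Number of cashflows N = 14
Cashflows (t years, CF_t, discount factor 1/(1+y/m)^(m*t), PV):
  t = 0.5000: CF_t = 26.000000, DF = 0.987654, PV = 25.679012
  t = 1.0000: CF_t = 26.000000, DF = 0.975461, PV = 25.361988
  t = 1.5000: CF_t = 26.000000, DF = 0.963418, PV = 25.048877
  t = 2.0000: CF_t = 26.000000, DF = 0.951524, PV = 24.739631
  t = 2.5000: CF_t = 26.000000, DF = 0.939777, PV = 24.434204
  t = 3.0000: CF_t = 26.000000, DF = 0.928175, PV = 24.132547
  t = 3.5000: CF_t = 26.000000, DF = 0.916716, PV = 23.834614
  t = 4.0000: CF_t = 26.000000, DF = 0.905398, PV = 23.540360
  t = 4.5000: CF_t = 26.000000, DF = 0.894221, PV = 23.249738
  t = 5.0000: CF_t = 26.000000, DF = 0.883181, PV = 22.962704
  t = 5.5000: CF_t = 26.000000, DF = 0.872277, PV = 22.679214
  t = 6.0000: CF_t = 26.000000, DF = 0.861509, PV = 22.399224
  t = 6.5000: CF_t = 26.000000, DF = 0.850873, PV = 22.122690
  t = 7.0000: CF_t = 1026.000000, DF = 0.840368, PV = 862.217661
Price P = sum_t PV_t = 1172.402462


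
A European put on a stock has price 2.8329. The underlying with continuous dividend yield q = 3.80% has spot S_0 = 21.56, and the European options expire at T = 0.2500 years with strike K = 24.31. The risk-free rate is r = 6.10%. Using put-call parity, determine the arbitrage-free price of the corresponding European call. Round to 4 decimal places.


Answer: Call price = 0.2470

Derivation:
Put-call parity: C - P = S_0 * exp(-qT) - K * exp(-rT).
S_0 * exp(-qT) = 21.5600 * 0.99054498 = 21.35614982
K * exp(-rT) = 24.3100 * 0.98486569 = 23.94208498
C = P + S*exp(-qT) - K*exp(-rT)
C = 2.8329 + 21.35614982 - 23.94208498 = 0.2470


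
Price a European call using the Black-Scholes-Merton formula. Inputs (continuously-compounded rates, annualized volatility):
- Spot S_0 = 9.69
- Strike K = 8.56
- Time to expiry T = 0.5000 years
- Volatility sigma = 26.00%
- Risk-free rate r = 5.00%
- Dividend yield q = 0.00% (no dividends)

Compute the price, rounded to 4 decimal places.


d1 = (ln(S/K) + (r - q + 0.5*sigma^2) * T) / (sigma * sqrt(T)) = 0.90234569
d2 = d1 - sigma * sqrt(T) = 0.71849792
exp(-rT) = 0.97530991; exp(-qT) = 1.00000000
C = S_0 * exp(-qT) * N(d1) - K * exp(-rT) * N(d2)
N(d1) = 0.81656337; N(d2) = 0.76377484
C = 9.6900 * 1.00000000 * 0.81656337 - 8.5600 * 0.97530991 * 0.76377484 = 1.5360

Answer: Price = 1.5360


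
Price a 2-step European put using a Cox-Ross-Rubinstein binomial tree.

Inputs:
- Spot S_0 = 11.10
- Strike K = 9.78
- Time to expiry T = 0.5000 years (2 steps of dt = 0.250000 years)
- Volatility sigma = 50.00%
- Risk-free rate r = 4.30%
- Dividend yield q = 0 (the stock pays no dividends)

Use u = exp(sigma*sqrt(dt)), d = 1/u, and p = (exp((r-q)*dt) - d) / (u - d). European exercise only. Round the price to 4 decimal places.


dt = T/N = 0.250000
u = exp(sigma*sqrt(dt)) = 1.284025; d = 1/u = 0.778801
p = (exp((r-q)*dt) - d) / (u - d) = 0.459216
Discount per step: exp(-r*dt) = 0.989308
Stock lattice S(k, i) with i counting down-moves:
  k=0: S(0,0) = 11.1000
  k=1: S(1,0) = 14.2527; S(1,1) = 8.6447
  k=2: S(2,0) = 18.3008; S(2,1) = 11.1000; S(2,2) = 6.7325
Terminal payoffs V(N, i) = max(K - S_T, 0):
  V(2,0) = 0.000000; V(2,1) = 0.000000; V(2,2) = 3.047510
Backward induction: V(k, i) = exp(-r*dt) * [p * V(k+1, i) + (1-p) * V(k+1, i+1)].
  V(1,0) = exp(-r*dt) * [p*0.000000 + (1-p)*0.000000] = 0.000000
  V(1,1) = exp(-r*dt) * [p*0.000000 + (1-p)*3.047510] = 1.630423
  V(0,0) = exp(-r*dt) * [p*0.000000 + (1-p)*1.630423] = 0.872279

Answer: Price = V(0,0) = 0.8723


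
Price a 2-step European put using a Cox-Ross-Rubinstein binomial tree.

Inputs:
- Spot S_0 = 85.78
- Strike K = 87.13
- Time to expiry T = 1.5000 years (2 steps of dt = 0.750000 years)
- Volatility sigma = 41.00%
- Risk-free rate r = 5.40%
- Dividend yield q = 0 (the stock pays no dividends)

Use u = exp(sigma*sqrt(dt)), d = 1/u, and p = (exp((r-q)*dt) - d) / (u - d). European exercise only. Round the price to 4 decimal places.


Answer: Price = V(0,0) = 12.3048

Derivation:
dt = T/N = 0.750000
u = exp(sigma*sqrt(dt)) = 1.426281; d = 1/u = 0.701124
p = (exp((r-q)*dt) - d) / (u - d) = 0.469150
Discount per step: exp(-r*dt) = 0.960309
Stock lattice S(k, i) with i counting down-moves:
  k=0: S(0,0) = 85.7800
  k=1: S(1,0) = 122.3464; S(1,1) = 60.1424
  k=2: S(2,0) = 174.5003; S(2,1) = 85.7800; S(2,2) = 42.1673
Terminal payoffs V(N, i) = max(K - S_T, 0):
  V(2,0) = 0.000000; V(2,1) = 1.350000; V(2,2) = 44.962700
Backward induction: V(k, i) = exp(-r*dt) * [p * V(k+1, i) + (1-p) * V(k+1, i+1)].
  V(1,0) = exp(-r*dt) * [p*0.000000 + (1-p)*1.350000] = 0.688203
  V(1,1) = exp(-r*dt) * [p*1.350000 + (1-p)*44.962700] = 23.529315
  V(0,0) = exp(-r*dt) * [p*0.688203 + (1-p)*23.529315] = 12.304838


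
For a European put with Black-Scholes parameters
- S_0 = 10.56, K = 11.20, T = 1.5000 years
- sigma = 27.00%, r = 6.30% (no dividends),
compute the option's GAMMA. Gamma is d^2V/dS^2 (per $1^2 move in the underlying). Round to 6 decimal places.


Answer: Gamma = 0.110061

Derivation:
d1 = 0.2731770754; d2 = -0.0575040398
phi(d1) = 0.3843308955; exp(-qT) = 1.0000000000; exp(-rT) = 0.9098277346
Gamma = exp(-qT) * phi(d1) / (S * sigma * sqrt(T)) = 1.0000000000 * 0.3843308955 / (10.5600 * 0.2700 * 1.2247448714) = 0.110061


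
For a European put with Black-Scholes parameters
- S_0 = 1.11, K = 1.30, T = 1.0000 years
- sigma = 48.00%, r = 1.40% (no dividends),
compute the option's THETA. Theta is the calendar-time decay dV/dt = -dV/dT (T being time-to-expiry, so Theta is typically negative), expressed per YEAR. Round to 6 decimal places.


Answer: Theta = -0.093427

Derivation:
d1 = -0.0600088524; d2 = -0.5400088524
phi(d1) = 0.3982246187; exp(-qT) = 1.0000000000; exp(-rT) = 0.9860975443
Theta = -S*exp(-qT)*phi(d1)*sigma/(2*sqrt(T)) + r*K*exp(-rT)*N(-d2) - q*S*exp(-qT)*N(-d1)
N(-d1) = 0.5239257079; N(-d2) = 0.7054045362; sqrt(T) = 1.0000000000
Term 1 = -1.1100 * 1.0000000000 * 0.3982246187 * 0.4800 / (2 * 1.0000000000) = -0.1060870384
Term 2 = 0.0140 * 1.3000 * 0.9860975443 * 0.7054045362 = 0.0126598778
Term 3 = 0 (no dividend yield, q = 0)
Theta = -0.1060870384 + (0.0126598778) + (0.0000000000) = -0.093427


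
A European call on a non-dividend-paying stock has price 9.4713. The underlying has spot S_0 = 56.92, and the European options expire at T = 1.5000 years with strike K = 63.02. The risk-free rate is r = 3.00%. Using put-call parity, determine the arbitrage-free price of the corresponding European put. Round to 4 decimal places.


Answer: Put price = 12.7983

Derivation:
Put-call parity: C - P = S_0 * exp(-qT) - K * exp(-rT).
S_0 * exp(-qT) = 56.9200 * 1.00000000 = 56.92000000
K * exp(-rT) = 63.0200 * 0.95599748 = 60.24696131
P = C - S*exp(-qT) + K*exp(-rT)
P = 9.4713 - 56.92000000 + 60.24696131 = 12.7983
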